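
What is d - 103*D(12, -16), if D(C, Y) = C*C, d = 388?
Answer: -14444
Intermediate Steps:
D(C, Y) = C²
d - 103*D(12, -16) = 388 - 103*12² = 388 - 103*144 = 388 - 14832 = -14444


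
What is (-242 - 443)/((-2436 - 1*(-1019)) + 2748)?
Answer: -685/1331 ≈ -0.51465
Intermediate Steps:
(-242 - 443)/((-2436 - 1*(-1019)) + 2748) = -685/((-2436 + 1019) + 2748) = -685/(-1417 + 2748) = -685/1331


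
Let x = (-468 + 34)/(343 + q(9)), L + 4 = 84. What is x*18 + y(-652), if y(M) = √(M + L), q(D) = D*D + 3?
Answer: -1116/61 + 2*I*√143 ≈ -18.295 + 23.917*I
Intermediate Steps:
L = 80 (L = -4 + 84 = 80)
q(D) = 3 + D² (q(D) = D² + 3 = 3 + D²)
y(M) = √(80 + M) (y(M) = √(M + 80) = √(80 + M))
x = -62/61 (x = (-468 + 34)/(343 + (3 + 9²)) = -434/(343 + (3 + 81)) = -434/(343 + 84) = -434/427 = -434*1/427 = -62/61 ≈ -1.0164)
x*18 + y(-652) = -62/61*18 + √(80 - 652) = -1116/61 + √(-572) = -1116/61 + 2*I*√143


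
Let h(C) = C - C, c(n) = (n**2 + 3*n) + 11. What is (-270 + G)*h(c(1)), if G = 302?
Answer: 0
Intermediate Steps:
c(n) = 11 + n**2 + 3*n
h(C) = 0
(-270 + G)*h(c(1)) = (-270 + 302)*0 = 32*0 = 0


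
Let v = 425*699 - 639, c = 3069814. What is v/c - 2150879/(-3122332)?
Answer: 3764185037629/4792489243124 ≈ 0.78543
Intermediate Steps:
v = 296436 (v = 297075 - 639 = 296436)
v/c - 2150879/(-3122332) = 296436/3069814 - 2150879/(-3122332) = 296436*(1/3069814) - 2150879*(-1/3122332) = 148218/1534907 + 2150879/3122332 = 3764185037629/4792489243124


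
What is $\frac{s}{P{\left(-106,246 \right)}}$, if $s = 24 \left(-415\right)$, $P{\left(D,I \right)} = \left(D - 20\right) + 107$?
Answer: $\frac{9960}{19} \approx 524.21$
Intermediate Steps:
$P{\left(D,I \right)} = 87 + D$ ($P{\left(D,I \right)} = \left(-20 + D\right) + 107 = 87 + D$)
$s = -9960$
$\frac{s}{P{\left(-106,246 \right)}} = - \frac{9960}{87 - 106} = - \frac{9960}{-19} = \left(-9960\right) \left(- \frac{1}{19}\right) = \frac{9960}{19}$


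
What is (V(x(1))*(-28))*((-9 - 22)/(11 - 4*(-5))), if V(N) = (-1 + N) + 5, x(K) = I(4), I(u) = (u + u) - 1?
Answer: 308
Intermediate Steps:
I(u) = -1 + 2*u (I(u) = 2*u - 1 = -1 + 2*u)
x(K) = 7 (x(K) = -1 + 2*4 = -1 + 8 = 7)
V(N) = 4 + N
(V(x(1))*(-28))*((-9 - 22)/(11 - 4*(-5))) = ((4 + 7)*(-28))*((-9 - 22)/(11 - 4*(-5))) = (11*(-28))*(-31/(11 + 20)) = -(-9548)/31 = -308*(-1) = 308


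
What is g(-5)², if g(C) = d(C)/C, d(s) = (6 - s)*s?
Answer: 121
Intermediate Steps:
d(s) = s*(6 - s)
g(C) = 6 - C (g(C) = (C*(6 - C))/C = 6 - C)
g(-5)² = (6 - 1*(-5))² = (6 + 5)² = 11² = 121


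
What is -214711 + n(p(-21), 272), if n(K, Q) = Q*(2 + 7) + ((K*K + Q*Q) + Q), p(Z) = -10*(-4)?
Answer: -136407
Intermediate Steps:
p(Z) = 40
n(K, Q) = K**2 + Q**2 + 10*Q (n(K, Q) = Q*9 + ((K**2 + Q**2) + Q) = 9*Q + (Q + K**2 + Q**2) = K**2 + Q**2 + 10*Q)
-214711 + n(p(-21), 272) = -214711 + (40**2 + 272**2 + 10*272) = -214711 + (1600 + 73984 + 2720) = -214711 + 78304 = -136407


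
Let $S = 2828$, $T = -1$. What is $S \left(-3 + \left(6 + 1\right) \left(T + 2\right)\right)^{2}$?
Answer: $45248$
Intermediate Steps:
$S \left(-3 + \left(6 + 1\right) \left(T + 2\right)\right)^{2} = 2828 \left(-3 + \left(6 + 1\right) \left(-1 + 2\right)\right)^{2} = 2828 \left(-3 + 7 \cdot 1\right)^{2} = 2828 \left(-3 + 7\right)^{2} = 2828 \cdot 4^{2} = 2828 \cdot 16 = 45248$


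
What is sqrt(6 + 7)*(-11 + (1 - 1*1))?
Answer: -11*sqrt(13) ≈ -39.661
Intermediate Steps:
sqrt(6 + 7)*(-11 + (1 - 1*1)) = sqrt(13)*(-11 + (1 - 1)) = sqrt(13)*(-11 + 0) = sqrt(13)*(-11) = -11*sqrt(13)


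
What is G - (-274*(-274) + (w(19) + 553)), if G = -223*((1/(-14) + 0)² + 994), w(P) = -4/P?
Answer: -1107115137/3724 ≈ -2.9729e+5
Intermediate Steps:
G = -43445975/196 (G = -223*((-1/14 + 0)² + 994) = -223*((-1/14)² + 994) = -223*(1/196 + 994) = -223*194825/196 = -43445975/196 ≈ -2.2166e+5)
G - (-274*(-274) + (w(19) + 553)) = -43445975/196 - (-274*(-274) + (-4/19 + 553)) = -43445975/196 - (75076 + (-4*1/19 + 553)) = -43445975/196 - (75076 + (-4/19 + 553)) = -43445975/196 - (75076 + 10503/19) = -43445975/196 - 1*1436947/19 = -43445975/196 - 1436947/19 = -1107115137/3724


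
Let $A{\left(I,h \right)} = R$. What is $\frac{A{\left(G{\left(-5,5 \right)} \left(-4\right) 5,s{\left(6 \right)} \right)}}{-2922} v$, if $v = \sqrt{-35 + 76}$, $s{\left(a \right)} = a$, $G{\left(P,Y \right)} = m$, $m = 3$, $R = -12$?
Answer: $\frac{2 \sqrt{41}}{487} \approx 0.026296$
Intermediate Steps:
$G{\left(P,Y \right)} = 3$
$A{\left(I,h \right)} = -12$
$v = \sqrt{41} \approx 6.4031$
$\frac{A{\left(G{\left(-5,5 \right)} \left(-4\right) 5,s{\left(6 \right)} \right)}}{-2922} v = - \frac{12}{-2922} \sqrt{41} = \left(-12\right) \left(- \frac{1}{2922}\right) \sqrt{41} = \frac{2 \sqrt{41}}{487}$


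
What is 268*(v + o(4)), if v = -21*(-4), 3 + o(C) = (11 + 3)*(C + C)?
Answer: 51724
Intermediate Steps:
o(C) = -3 + 28*C (o(C) = -3 + (11 + 3)*(C + C) = -3 + 14*(2*C) = -3 + 28*C)
v = 84
268*(v + o(4)) = 268*(84 + (-3 + 28*4)) = 268*(84 + (-3 + 112)) = 268*(84 + 109) = 268*193 = 51724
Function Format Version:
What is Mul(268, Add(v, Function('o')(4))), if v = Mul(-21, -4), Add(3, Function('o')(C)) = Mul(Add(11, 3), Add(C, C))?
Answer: 51724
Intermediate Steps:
Function('o')(C) = Add(-3, Mul(28, C)) (Function('o')(C) = Add(-3, Mul(Add(11, 3), Add(C, C))) = Add(-3, Mul(14, Mul(2, C))) = Add(-3, Mul(28, C)))
v = 84
Mul(268, Add(v, Function('o')(4))) = Mul(268, Add(84, Add(-3, Mul(28, 4)))) = Mul(268, Add(84, Add(-3, 112))) = Mul(268, Add(84, 109)) = Mul(268, 193) = 51724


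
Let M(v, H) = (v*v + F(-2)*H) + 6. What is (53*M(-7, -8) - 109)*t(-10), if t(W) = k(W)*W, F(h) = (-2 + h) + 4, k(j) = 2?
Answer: -56120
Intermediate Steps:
F(h) = 2 + h
M(v, H) = 6 + v**2 (M(v, H) = (v*v + (2 - 2)*H) + 6 = (v**2 + 0*H) + 6 = (v**2 + 0) + 6 = v**2 + 6 = 6 + v**2)
t(W) = 2*W
(53*M(-7, -8) - 109)*t(-10) = (53*(6 + (-7)**2) - 109)*(2*(-10)) = (53*(6 + 49) - 109)*(-20) = (53*55 - 109)*(-20) = (2915 - 109)*(-20) = 2806*(-20) = -56120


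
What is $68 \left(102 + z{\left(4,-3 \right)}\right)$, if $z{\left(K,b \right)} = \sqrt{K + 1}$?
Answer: $6936 + 68 \sqrt{5} \approx 7088.1$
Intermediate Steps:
$z{\left(K,b \right)} = \sqrt{1 + K}$
$68 \left(102 + z{\left(4,-3 \right)}\right) = 68 \left(102 + \sqrt{1 + 4}\right) = 68 \left(102 + \sqrt{5}\right) = 6936 + 68 \sqrt{5}$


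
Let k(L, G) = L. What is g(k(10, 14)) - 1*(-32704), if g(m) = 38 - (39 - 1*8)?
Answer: 32711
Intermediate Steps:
g(m) = 7 (g(m) = 38 - (39 - 8) = 38 - 1*31 = 38 - 31 = 7)
g(k(10, 14)) - 1*(-32704) = 7 - 1*(-32704) = 7 + 32704 = 32711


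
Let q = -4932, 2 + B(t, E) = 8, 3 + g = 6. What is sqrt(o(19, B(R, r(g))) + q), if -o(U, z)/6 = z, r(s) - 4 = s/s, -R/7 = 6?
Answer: 6*I*sqrt(138) ≈ 70.484*I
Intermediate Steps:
g = 3 (g = -3 + 6 = 3)
R = -42 (R = -7*6 = -42)
r(s) = 5 (r(s) = 4 + s/s = 4 + 1 = 5)
B(t, E) = 6 (B(t, E) = -2 + 8 = 6)
o(U, z) = -6*z
sqrt(o(19, B(R, r(g))) + q) = sqrt(-6*6 - 4932) = sqrt(-36 - 4932) = sqrt(-4968) = 6*I*sqrt(138)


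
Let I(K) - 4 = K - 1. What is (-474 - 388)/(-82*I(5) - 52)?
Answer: 431/354 ≈ 1.2175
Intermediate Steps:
I(K) = 3 + K (I(K) = 4 + (K - 1) = 4 + (-1 + K) = 3 + K)
(-474 - 388)/(-82*I(5) - 52) = (-474 - 388)/(-82*(3 + 5) - 52) = -862/(-82*8 - 52) = -862/(-656 - 52) = -862/(-708) = -862*(-1/708) = 431/354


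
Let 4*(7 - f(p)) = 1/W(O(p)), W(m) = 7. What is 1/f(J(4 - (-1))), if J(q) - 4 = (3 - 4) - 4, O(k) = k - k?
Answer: 28/195 ≈ 0.14359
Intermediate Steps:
O(k) = 0
J(q) = -1 (J(q) = 4 + ((3 - 4) - 4) = 4 + (-1 - 4) = 4 - 5 = -1)
f(p) = 195/28 (f(p) = 7 - 1/4/7 = 7 - 1/4*1/7 = 7 - 1/28 = 195/28)
1/f(J(4 - (-1))) = 1/(195/28) = 28/195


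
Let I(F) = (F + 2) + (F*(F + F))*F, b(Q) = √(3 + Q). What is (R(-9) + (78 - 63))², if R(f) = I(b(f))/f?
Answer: 16963/81 + 2926*I*√6/81 ≈ 209.42 + 88.484*I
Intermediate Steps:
I(F) = 2 + F + 2*F³ (I(F) = (2 + F) + (F*(2*F))*F = (2 + F) + (2*F²)*F = (2 + F) + 2*F³ = 2 + F + 2*F³)
R(f) = (2 + √(3 + f) + 2*(3 + f)^(3/2))/f (R(f) = (2 + √(3 + f) + 2*(√(3 + f))³)/f = (2 + √(3 + f) + 2*(3 + f)^(3/2))/f)
(R(-9) + (78 - 63))² = ((2 + √(3 - 9) + 2*(3 - 9)^(3/2))/(-9) + (78 - 63))² = (-(2 + √(-6) + 2*(-6)^(3/2))/9 + 15)² = (-(2 + I*√6 + 2*(-6*I*√6))/9 + 15)² = (-(2 + I*√6 - 12*I*√6)/9 + 15)² = (-(2 - 11*I*√6)/9 + 15)² = ((-2/9 + 11*I*√6/9) + 15)² = (133/9 + 11*I*√6/9)²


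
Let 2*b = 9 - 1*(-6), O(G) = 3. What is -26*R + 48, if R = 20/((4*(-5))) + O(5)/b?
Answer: 318/5 ≈ 63.600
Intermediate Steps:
b = 15/2 (b = (9 - 1*(-6))/2 = (9 + 6)/2 = (1/2)*15 = 15/2 ≈ 7.5000)
R = -3/5 (R = 20/((4*(-5))) + 3/(15/2) = 20/(-20) + 3*(2/15) = 20*(-1/20) + 2/5 = -1 + 2/5 = -3/5 ≈ -0.60000)
-26*R + 48 = -26*(-3/5) + 48 = 78/5 + 48 = 318/5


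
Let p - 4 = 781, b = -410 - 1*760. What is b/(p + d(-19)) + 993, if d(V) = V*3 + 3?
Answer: 724713/731 ≈ 991.40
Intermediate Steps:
b = -1170 (b = -410 - 760 = -1170)
p = 785 (p = 4 + 781 = 785)
d(V) = 3 + 3*V (d(V) = 3*V + 3 = 3 + 3*V)
b/(p + d(-19)) + 993 = -1170/(785 + (3 + 3*(-19))) + 993 = -1170/(785 + (3 - 57)) + 993 = -1170/(785 - 54) + 993 = -1170/731 + 993 = 724713/731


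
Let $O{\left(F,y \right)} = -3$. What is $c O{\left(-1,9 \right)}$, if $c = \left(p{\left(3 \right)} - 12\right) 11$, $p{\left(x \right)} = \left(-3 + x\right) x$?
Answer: $396$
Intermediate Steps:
$p{\left(x \right)} = x \left(-3 + x\right)$
$c = -132$ ($c = \left(3 \left(-3 + 3\right) - 12\right) 11 = \left(3 \cdot 0 - 12\right) 11 = \left(0 - 12\right) 11 = \left(-12\right) 11 = -132$)
$c O{\left(-1,9 \right)} = \left(-132\right) \left(-3\right) = 396$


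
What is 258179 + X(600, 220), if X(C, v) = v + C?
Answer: 258999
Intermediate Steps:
X(C, v) = C + v
258179 + X(600, 220) = 258179 + (600 + 220) = 258179 + 820 = 258999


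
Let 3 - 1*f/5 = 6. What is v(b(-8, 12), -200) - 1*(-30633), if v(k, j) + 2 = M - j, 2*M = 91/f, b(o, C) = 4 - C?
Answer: 924839/30 ≈ 30828.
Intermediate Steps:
f = -15 (f = 15 - 5*6 = 15 - 30 = -15)
M = -91/30 (M = (91/(-15))/2 = (91*(-1/15))/2 = (½)*(-91/15) = -91/30 ≈ -3.0333)
v(k, j) = -151/30 - j (v(k, j) = -2 + (-91/30 - j) = -151/30 - j)
v(b(-8, 12), -200) - 1*(-30633) = (-151/30 - 1*(-200)) - 1*(-30633) = (-151/30 + 200) + 30633 = 5849/30 + 30633 = 924839/30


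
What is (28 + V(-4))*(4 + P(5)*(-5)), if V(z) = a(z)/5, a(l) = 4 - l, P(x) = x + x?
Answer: -6808/5 ≈ -1361.6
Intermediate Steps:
P(x) = 2*x
V(z) = 4/5 - z/5 (V(z) = (4 - z)/5 = (4 - z)*(1/5) = 4/5 - z/5)
(28 + V(-4))*(4 + P(5)*(-5)) = (28 + (4/5 - 1/5*(-4)))*(4 + (2*5)*(-5)) = (28 + (4/5 + 4/5))*(4 + 10*(-5)) = (28 + 8/5)*(4 - 50) = (148/5)*(-46) = -6808/5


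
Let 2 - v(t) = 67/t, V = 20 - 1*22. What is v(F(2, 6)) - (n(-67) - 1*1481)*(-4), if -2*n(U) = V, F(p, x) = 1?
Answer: -5985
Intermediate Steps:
V = -2 (V = 20 - 22 = -2)
n(U) = 1 (n(U) = -½*(-2) = 1)
v(t) = 2 - 67/t
v(F(2, 6)) - (n(-67) - 1*1481)*(-4) = (2 - 67/1) - (1 - 1*1481)*(-4) = (2 - 67*1) - (1 - 1481)*(-4) = (2 - 67) - (-1480)*(-4) = -65 - 1*5920 = -65 - 5920 = -5985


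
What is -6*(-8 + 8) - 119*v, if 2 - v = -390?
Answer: -46648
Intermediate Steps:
v = 392 (v = 2 - 1*(-390) = 2 + 390 = 392)
-6*(-8 + 8) - 119*v = -6*(-8 + 8) - 119*392 = -6*0 - 46648 = 0 - 46648 = -46648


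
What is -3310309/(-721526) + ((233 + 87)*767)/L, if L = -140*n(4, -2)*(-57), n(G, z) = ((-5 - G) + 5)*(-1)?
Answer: 3534455059/287888874 ≈ 12.277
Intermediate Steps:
n(G, z) = G (n(G, z) = -G*(-1) = G)
L = 31920 (L = -140*4*(-57) = -560*(-57) = 31920)
-3310309/(-721526) + ((233 + 87)*767)/L = -3310309/(-721526) + ((233 + 87)*767)/31920 = -3310309*(-1/721526) + (320*767)*(1/31920) = 3310309/721526 + 245440*(1/31920) = 3310309/721526 + 3068/399 = 3534455059/287888874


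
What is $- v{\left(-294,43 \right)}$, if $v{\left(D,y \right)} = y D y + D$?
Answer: $543900$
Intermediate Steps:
$v{\left(D,y \right)} = D + D y^{2}$ ($v{\left(D,y \right)} = D y y + D = D y^{2} + D = D + D y^{2}$)
$- v{\left(-294,43 \right)} = - \left(-294\right) \left(1 + 43^{2}\right) = - \left(-294\right) \left(1 + 1849\right) = - \left(-294\right) 1850 = \left(-1\right) \left(-543900\right) = 543900$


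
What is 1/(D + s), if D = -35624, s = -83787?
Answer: -1/119411 ≈ -8.3744e-6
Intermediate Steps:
1/(D + s) = 1/(-35624 - 83787) = 1/(-119411) = -1/119411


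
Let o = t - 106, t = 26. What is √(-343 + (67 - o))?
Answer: 14*I ≈ 14.0*I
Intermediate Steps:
o = -80 (o = 26 - 106 = -80)
√(-343 + (67 - o)) = √(-343 + (67 - 1*(-80))) = √(-343 + (67 + 80)) = √(-343 + 147) = √(-196) = 14*I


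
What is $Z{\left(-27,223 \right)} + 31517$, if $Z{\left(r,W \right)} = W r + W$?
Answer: $25719$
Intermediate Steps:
$Z{\left(r,W \right)} = W + W r$
$Z{\left(-27,223 \right)} + 31517 = 223 \left(1 - 27\right) + 31517 = 223 \left(-26\right) + 31517 = -5798 + 31517 = 25719$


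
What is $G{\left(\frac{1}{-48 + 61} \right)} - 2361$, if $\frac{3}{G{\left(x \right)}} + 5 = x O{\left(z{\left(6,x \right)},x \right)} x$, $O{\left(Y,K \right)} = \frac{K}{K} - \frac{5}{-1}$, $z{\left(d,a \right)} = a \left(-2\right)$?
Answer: $- \frac{1981386}{839} \approx -2361.6$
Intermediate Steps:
$z{\left(d,a \right)} = - 2 a$
$O{\left(Y,K \right)} = 6$ ($O{\left(Y,K \right)} = 1 - -5 = 1 + 5 = 6$)
$G{\left(x \right)} = \frac{3}{-5 + 6 x^{2}}$ ($G{\left(x \right)} = \frac{3}{-5 + x 6 x} = \frac{3}{-5 + 6 x x} = \frac{3}{-5 + 6 x^{2}}$)
$G{\left(\frac{1}{-48 + 61} \right)} - 2361 = \frac{3}{-5 + 6 \left(\frac{1}{-48 + 61}\right)^{2}} - 2361 = \frac{3}{-5 + 6 \left(\frac{1}{13}\right)^{2}} - 2361 = \frac{3}{-5 + \frac{6}{169}} - 2361 = \frac{3}{- \frac{839}{169}} - 2361 = 3 \left(- \frac{169}{839}\right) - 2361 = - \frac{507}{839} - 2361 = - \frac{1981386}{839}$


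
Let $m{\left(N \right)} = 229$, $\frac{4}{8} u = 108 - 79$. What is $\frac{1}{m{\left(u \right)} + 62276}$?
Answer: $\frac{1}{62505} \approx 1.5999 \cdot 10^{-5}$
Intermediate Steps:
$u = 58$ ($u = 2 \left(108 - 79\right) = 2 \cdot 29 = 58$)
$\frac{1}{m{\left(u \right)} + 62276} = \frac{1}{229 + 62276} = \frac{1}{62505}$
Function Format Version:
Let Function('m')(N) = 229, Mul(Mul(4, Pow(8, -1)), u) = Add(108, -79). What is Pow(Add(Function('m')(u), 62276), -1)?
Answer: Rational(1, 62505) ≈ 1.5999e-5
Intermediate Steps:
u = 58 (u = Mul(2, Add(108, -79)) = Mul(2, 29) = 58)
Pow(Add(Function('m')(u), 62276), -1) = Pow(Add(229, 62276), -1) = Pow(62505, -1) = Rational(1, 62505)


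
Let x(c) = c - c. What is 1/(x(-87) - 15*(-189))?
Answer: 1/2835 ≈ 0.00035273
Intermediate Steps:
x(c) = 0
1/(x(-87) - 15*(-189)) = 1/(0 - 15*(-189)) = 1/(0 + 2835) = 1/2835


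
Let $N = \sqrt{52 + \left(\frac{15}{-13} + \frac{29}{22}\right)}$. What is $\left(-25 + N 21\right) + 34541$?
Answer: $34516 + \frac{21 \sqrt{4266834}}{286} \approx 34668.0$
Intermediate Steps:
$N = \frac{\sqrt{4266834}}{286}$ ($N = \sqrt{52 + \left(15 \left(- \frac{1}{13}\right) + 29 \cdot \frac{1}{22}\right)} = \sqrt{52 + \left(- \frac{15}{13} + \frac{29}{22}\right)} = \sqrt{52 + \frac{47}{286}} = \sqrt{\frac{14919}{286}} = \frac{\sqrt{4266834}}{286} \approx 7.2225$)
$\left(-25 + N 21\right) + 34541 = \left(-25 + \frac{\sqrt{4266834}}{286} \cdot 21\right) + 34541 = \left(-25 + \frac{21 \sqrt{4266834}}{286}\right) + 34541 = 34516 + \frac{21 \sqrt{4266834}}{286}$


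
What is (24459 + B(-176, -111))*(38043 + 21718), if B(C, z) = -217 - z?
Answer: 1455359633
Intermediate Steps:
(24459 + B(-176, -111))*(38043 + 21718) = (24459 + (-217 - 1*(-111)))*(38043 + 21718) = (24459 + (-217 + 111))*59761 = (24459 - 106)*59761 = 24353*59761 = 1455359633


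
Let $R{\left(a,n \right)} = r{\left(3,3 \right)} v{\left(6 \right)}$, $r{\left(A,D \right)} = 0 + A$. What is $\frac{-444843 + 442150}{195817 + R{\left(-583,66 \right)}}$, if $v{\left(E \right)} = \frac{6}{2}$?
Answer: $- \frac{2693}{195826} \approx -0.013752$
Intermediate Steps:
$r{\left(A,D \right)} = A$
$v{\left(E \right)} = 3$ ($v{\left(E \right)} = 6 \cdot \frac{1}{2} = 3$)
$R{\left(a,n \right)} = 9$ ($R{\left(a,n \right)} = 3 \cdot 3 = 9$)
$\frac{-444843 + 442150}{195817 + R{\left(-583,66 \right)}} = \frac{-444843 + 442150}{195817 + 9} = - \frac{2693}{195826}$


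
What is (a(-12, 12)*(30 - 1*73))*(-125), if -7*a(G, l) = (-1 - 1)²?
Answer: -21500/7 ≈ -3071.4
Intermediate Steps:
a(G, l) = -4/7 (a(G, l) = -(-1 - 1)²/7 = -⅐*(-2)² = -⅐*4 = -4/7)
(a(-12, 12)*(30 - 1*73))*(-125) = -4*(30 - 1*73)/7*(-125) = -4*(30 - 73)/7*(-125) = -4/7*(-43)*(-125) = (172/7)*(-125) = -21500/7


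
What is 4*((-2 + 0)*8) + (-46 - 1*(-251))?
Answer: 141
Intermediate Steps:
4*((-2 + 0)*8) + (-46 - 1*(-251)) = 4*(-2*8) + (-46 + 251) = 4*(-16) + 205 = -64 + 205 = 141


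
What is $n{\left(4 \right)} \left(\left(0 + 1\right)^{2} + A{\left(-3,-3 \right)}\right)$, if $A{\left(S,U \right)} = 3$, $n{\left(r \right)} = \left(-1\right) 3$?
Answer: $-12$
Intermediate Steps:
$n{\left(r \right)} = -3$
$n{\left(4 \right)} \left(\left(0 + 1\right)^{2} + A{\left(-3,-3 \right)}\right) = - 3 \left(\left(0 + 1\right)^{2} + 3\right) = - 3 \left(1^{2} + 3\right) = - 3 \left(1 + 3\right) = \left(-3\right) 4 = -12$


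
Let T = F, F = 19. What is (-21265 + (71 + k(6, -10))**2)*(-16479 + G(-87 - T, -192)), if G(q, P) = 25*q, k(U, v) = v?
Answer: 335599176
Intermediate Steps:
T = 19
(-21265 + (71 + k(6, -10))**2)*(-16479 + G(-87 - T, -192)) = (-21265 + (71 - 10)**2)*(-16479 + 25*(-87 - 1*19)) = (-21265 + 61**2)*(-16479 + 25*(-87 - 19)) = (-21265 + 3721)*(-16479 + 25*(-106)) = -17544*(-16479 - 2650) = -17544*(-19129) = 335599176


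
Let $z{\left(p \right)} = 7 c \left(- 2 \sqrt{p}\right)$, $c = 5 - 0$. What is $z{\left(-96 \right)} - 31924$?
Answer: $-31924 - 280 i \sqrt{6} \approx -31924.0 - 685.86 i$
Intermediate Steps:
$c = 5$ ($c = 5 + 0 = 5$)
$z{\left(p \right)} = - 70 \sqrt{p}$ ($z{\left(p \right)} = 7 \cdot 5 \left(- 2 \sqrt{p}\right) = 35 \left(- 2 \sqrt{p}\right) = - 70 \sqrt{p}$)
$z{\left(-96 \right)} - 31924 = - 70 \sqrt{-96} - 31924 = - 70 \cdot 4 i \sqrt{6} - 31924 = - 280 i \sqrt{6} - 31924 = -31924 - 280 i \sqrt{6}$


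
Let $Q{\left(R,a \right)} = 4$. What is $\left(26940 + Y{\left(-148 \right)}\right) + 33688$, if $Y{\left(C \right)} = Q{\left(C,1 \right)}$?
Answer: $60632$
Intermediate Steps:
$Y{\left(C \right)} = 4$
$\left(26940 + Y{\left(-148 \right)}\right) + 33688 = \left(26940 + 4\right) + 33688 = 26944 + 33688 = 60632$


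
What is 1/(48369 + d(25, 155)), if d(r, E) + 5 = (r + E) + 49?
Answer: 1/48593 ≈ 2.0579e-5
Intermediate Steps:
d(r, E) = 44 + E + r (d(r, E) = -5 + ((r + E) + 49) = -5 + ((E + r) + 49) = -5 + (49 + E + r) = 44 + E + r)
1/(48369 + d(25, 155)) = 1/(48369 + (44 + 155 + 25)) = 1/(48369 + 224) = 1/48593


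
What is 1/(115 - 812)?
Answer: -1/697 ≈ -0.0014347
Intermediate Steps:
1/(115 - 812) = 1/(-697) = -1/697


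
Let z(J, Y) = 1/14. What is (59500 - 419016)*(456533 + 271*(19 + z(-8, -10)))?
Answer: -1161923175802/7 ≈ -1.6599e+11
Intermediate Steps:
z(J, Y) = 1/14
(59500 - 419016)*(456533 + 271*(19 + z(-8, -10))) = (59500 - 419016)*(456533 + 271*(19 + 1/14)) = -359516*(456533 + 271*(267/14)) = -359516*(456533 + 72357/14) = -359516*6463819/14 = -1161923175802/7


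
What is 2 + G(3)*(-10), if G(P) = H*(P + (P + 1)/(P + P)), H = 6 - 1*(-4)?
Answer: -1094/3 ≈ -364.67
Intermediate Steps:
H = 10 (H = 6 + 4 = 10)
G(P) = 10*P + 5*(1 + P)/P (G(P) = 10*(P + (P + 1)/(P + P)) = 10*(P + (1 + P)/((2*P))) = 10*(P + (1 + P)*(1/(2*P))) = 10*(P + (1 + P)/(2*P)) = 10*P + 5*(1 + P)/P)
2 + G(3)*(-10) = 2 + (5 + 5/3 + 10*3)*(-10) = 2 + (5 + 5*(⅓) + 30)*(-10) = 2 + (5 + 5/3 + 30)*(-10) = 2 + (110/3)*(-10) = 2 - 1100/3 = -1094/3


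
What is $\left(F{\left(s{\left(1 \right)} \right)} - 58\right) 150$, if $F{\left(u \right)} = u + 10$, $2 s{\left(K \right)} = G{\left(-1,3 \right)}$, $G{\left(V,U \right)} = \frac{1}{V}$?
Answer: $-7275$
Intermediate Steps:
$s{\left(K \right)} = - \frac{1}{2}$ ($s{\left(K \right)} = \frac{1}{2 \left(-1\right)} = \frac{1}{2} \left(-1\right) = - \frac{1}{2}$)
$F{\left(u \right)} = 10 + u$
$\left(F{\left(s{\left(1 \right)} \right)} - 58\right) 150 = \left(\left(10 - \frac{1}{2}\right) - 58\right) 150 = \left(\frac{19}{2} - 58\right) 150 = \left(- \frac{97}{2}\right) 150 = -7275$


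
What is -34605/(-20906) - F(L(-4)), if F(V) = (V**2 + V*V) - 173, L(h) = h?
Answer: 2982351/20906 ≈ 142.66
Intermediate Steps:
F(V) = -173 + 2*V**2 (F(V) = (V**2 + V**2) - 173 = 2*V**2 - 173 = -173 + 2*V**2)
-34605/(-20906) - F(L(-4)) = -34605/(-20906) - (-173 + 2*(-4)**2) = -34605*(-1/20906) - (-173 + 2*16) = 34605/20906 - (-173 + 32) = 34605/20906 - 1*(-141) = 34605/20906 + 141 = 2982351/20906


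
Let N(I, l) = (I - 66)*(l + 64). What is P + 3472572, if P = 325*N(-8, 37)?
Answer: 1043522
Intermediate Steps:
N(I, l) = (-66 + I)*(64 + l)
P = -2429050 (P = 325*(-4224 - 66*37 + 64*(-8) - 8*37) = 325*(-4224 - 2442 - 512 - 296) = 325*(-7474) = -2429050)
P + 3472572 = -2429050 + 3472572 = 1043522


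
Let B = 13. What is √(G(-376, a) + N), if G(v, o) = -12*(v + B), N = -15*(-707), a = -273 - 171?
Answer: √14961 ≈ 122.32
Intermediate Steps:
a = -444
N = 10605
G(v, o) = -156 - 12*v (G(v, o) = -12*(v + 13) = -12*(13 + v) = -156 - 12*v)
√(G(-376, a) + N) = √((-156 - 12*(-376)) + 10605) = √((-156 + 4512) + 10605) = √(4356 + 10605) = √14961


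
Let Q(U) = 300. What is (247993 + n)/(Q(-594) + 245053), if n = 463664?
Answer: 711657/245353 ≈ 2.9005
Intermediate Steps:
(247993 + n)/(Q(-594) + 245053) = (247993 + 463664)/(300 + 245053) = 711657/245353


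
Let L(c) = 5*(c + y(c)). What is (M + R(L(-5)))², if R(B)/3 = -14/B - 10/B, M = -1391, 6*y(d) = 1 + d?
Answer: 13928484361/7225 ≈ 1.9278e+6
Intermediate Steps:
y(d) = ⅙ + d/6 (y(d) = (1 + d)/6 = ⅙ + d/6)
L(c) = ⅚ + 35*c/6 (L(c) = 5*(c + (⅙ + c/6)) = 5*(⅙ + 7*c/6) = ⅚ + 35*c/6)
R(B) = -72/B (R(B) = 3*(-14/B - 10/B) = 3*(-24/B) = -72/B)
(M + R(L(-5)))² = (-1391 - 72/(⅚ + (35/6)*(-5)))² = (-1391 - 72/(⅚ - 175/6))² = (-1391 - 72/(-85/3))² = (-1391 - 72*(-3/85))² = (-1391 + 216/85)² = (-118019/85)² = 13928484361/7225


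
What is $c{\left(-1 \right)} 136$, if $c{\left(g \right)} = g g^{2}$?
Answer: $-136$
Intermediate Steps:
$c{\left(g \right)} = g^{3}$
$c{\left(-1 \right)} 136 = \left(-1\right)^{3} \cdot 136 = \left(-1\right) 136 = -136$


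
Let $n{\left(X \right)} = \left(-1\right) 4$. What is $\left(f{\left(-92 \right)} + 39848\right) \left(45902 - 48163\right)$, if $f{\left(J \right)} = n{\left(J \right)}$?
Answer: $-90087284$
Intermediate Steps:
$n{\left(X \right)} = -4$
$f{\left(J \right)} = -4$
$\left(f{\left(-92 \right)} + 39848\right) \left(45902 - 48163\right) = \left(-4 + 39848\right) \left(45902 - 48163\right) = 39844 \left(-2261\right) = -90087284$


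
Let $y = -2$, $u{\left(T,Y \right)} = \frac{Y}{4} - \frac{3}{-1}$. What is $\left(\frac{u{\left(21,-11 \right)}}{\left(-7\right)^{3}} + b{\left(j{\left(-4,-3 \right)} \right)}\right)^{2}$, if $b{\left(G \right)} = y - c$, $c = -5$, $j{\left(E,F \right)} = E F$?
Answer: $\frac{16933225}{1882384} \approx 8.9956$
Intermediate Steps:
$u{\left(T,Y \right)} = 3 + \frac{Y}{4}$ ($u{\left(T,Y \right)} = Y \frac{1}{4} - -3 = \frac{Y}{4} + 3 = 3 + \frac{Y}{4}$)
$b{\left(G \right)} = 3$ ($b{\left(G \right)} = -2 - -5 = -2 + 5 = 3$)
$\left(\frac{u{\left(21,-11 \right)}}{\left(-7\right)^{3}} + b{\left(j{\left(-4,-3 \right)} \right)}\right)^{2} = \left(\frac{3 + \frac{1}{4} \left(-11\right)}{\left(-7\right)^{3}} + 3\right)^{2} = \left(\frac{3 - \frac{11}{4}}{-343} + 3\right)^{2} = \left(\frac{1}{4} \left(- \frac{1}{343}\right) + 3\right)^{2} = \left(- \frac{1}{1372} + 3\right)^{2} = \left(\frac{4115}{1372}\right)^{2} = \frac{16933225}{1882384}$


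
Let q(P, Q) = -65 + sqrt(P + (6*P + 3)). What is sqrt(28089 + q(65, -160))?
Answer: sqrt(28024 + sqrt(458)) ≈ 167.47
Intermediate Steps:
q(P, Q) = -65 + sqrt(3 + 7*P) (q(P, Q) = -65 + sqrt(P + (3 + 6*P)) = -65 + sqrt(3 + 7*P))
sqrt(28089 + q(65, -160)) = sqrt(28089 + (-65 + sqrt(3 + 7*65))) = sqrt(28089 + (-65 + sqrt(3 + 455))) = sqrt(28089 + (-65 + sqrt(458))) = sqrt(28024 + sqrt(458))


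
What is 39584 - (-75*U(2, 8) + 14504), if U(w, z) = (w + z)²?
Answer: 32580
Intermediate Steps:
39584 - (-75*U(2, 8) + 14504) = 39584 - (-75*(2 + 8)² + 14504) = 39584 - (-75*10² + 14504) = 39584 - (-75*100 + 14504) = 39584 - (-7500 + 14504) = 39584 - 1*7004 = 39584 - 7004 = 32580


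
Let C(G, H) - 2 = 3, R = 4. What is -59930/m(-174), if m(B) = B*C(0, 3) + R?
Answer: 29965/433 ≈ 69.203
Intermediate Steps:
C(G, H) = 5 (C(G, H) = 2 + 3 = 5)
m(B) = 4 + 5*B (m(B) = B*5 + 4 = 5*B + 4 = 4 + 5*B)
-59930/m(-174) = -59930/(4 + 5*(-174)) = -59930/(4 - 870) = -59930/(-866) = -59930*(-1/866) = 29965/433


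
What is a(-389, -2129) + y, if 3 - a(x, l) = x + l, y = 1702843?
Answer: 1705364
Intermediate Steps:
a(x, l) = 3 - l - x (a(x, l) = 3 - (x + l) = 3 - (l + x) = 3 + (-l - x) = 3 - l - x)
a(-389, -2129) + y = (3 - 1*(-2129) - 1*(-389)) + 1702843 = (3 + 2129 + 389) + 1702843 = 2521 + 1702843 = 1705364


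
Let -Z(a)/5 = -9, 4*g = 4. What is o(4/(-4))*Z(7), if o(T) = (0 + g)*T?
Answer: -45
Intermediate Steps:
g = 1 (g = (¼)*4 = 1)
Z(a) = 45 (Z(a) = -5*(-9) = 45)
o(T) = T (o(T) = (0 + 1)*T = 1*T = T)
o(4/(-4))*Z(7) = (4/(-4))*45 = (4*(-¼))*45 = -1*45 = -45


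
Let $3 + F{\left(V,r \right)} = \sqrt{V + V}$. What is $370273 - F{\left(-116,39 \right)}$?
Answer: $370276 - 2 i \sqrt{58} \approx 3.7028 \cdot 10^{5} - 15.232 i$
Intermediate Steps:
$F{\left(V,r \right)} = -3 + \sqrt{2} \sqrt{V}$ ($F{\left(V,r \right)} = -3 + \sqrt{V + V} = -3 + \sqrt{2 V} = -3 + \sqrt{2} \sqrt{V}$)
$370273 - F{\left(-116,39 \right)} = 370273 - \left(-3 + \sqrt{2} \sqrt{-116}\right) = 370273 - \left(-3 + \sqrt{2} \cdot 2 i \sqrt{29}\right) = 370273 - \left(-3 + 2 i \sqrt{58}\right) = 370273 + \left(3 - 2 i \sqrt{58}\right) = 370276 - 2 i \sqrt{58}$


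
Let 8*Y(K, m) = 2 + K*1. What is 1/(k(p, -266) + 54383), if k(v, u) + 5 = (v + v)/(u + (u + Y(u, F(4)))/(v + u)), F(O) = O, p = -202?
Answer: 9553/519487578 ≈ 1.8389e-5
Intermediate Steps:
Y(K, m) = 1/4 + K/8 (Y(K, m) = (2 + K*1)/8 = (2 + K)/8 = 1/4 + K/8)
k(v, u) = -5 + 2*v/(u + (1/4 + 9*u/8)/(u + v)) (k(v, u) = -5 + (v + v)/(u + (u + (1/4 + u/8))/(v + u)) = -5 + (2*v)/(u + (1/4 + 9*u/8)/(u + v)) = -5 + 2*v/(u + (1/4 + 9*u/8)/(u + v)))
1/(k(p, -266) + 54383) = 1/((-10 - 45*(-266) - 40*(-266)**2 + 16*(-202)**2 - 24*(-266)*(-202))/(2 + 8*(-266)**2 + 9*(-266) + 8*(-266)*(-202)) + 54383) = 1/((-10 + 11970 - 40*70756 + 16*40804 - 1289568)/(2 + 8*70756 - 2394 + 429856) + 54383) = 1/((-10 + 11970 - 2830240 + 652864 - 1289568)/(2 + 566048 - 2394 + 429856) + 54383) = 1/(-3454984/993512 + 54383) = 1/((1/993512)*(-3454984) + 54383) = 1/(-33221/9553 + 54383) = 1/(519487578/9553) = 9553/519487578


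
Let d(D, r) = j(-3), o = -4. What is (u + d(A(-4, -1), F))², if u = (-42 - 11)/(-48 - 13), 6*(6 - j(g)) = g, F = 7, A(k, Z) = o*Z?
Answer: 808201/14884 ≈ 54.300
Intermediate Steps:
A(k, Z) = -4*Z
j(g) = 6 - g/6
d(D, r) = 13/2 (d(D, r) = 6 - ⅙*(-3) = 6 + ½ = 13/2)
u = 53/61 (u = -53/(-61) = -53*(-1/61) = 53/61 ≈ 0.86885)
(u + d(A(-4, -1), F))² = (53/61 + 13/2)² = (899/122)² = 808201/14884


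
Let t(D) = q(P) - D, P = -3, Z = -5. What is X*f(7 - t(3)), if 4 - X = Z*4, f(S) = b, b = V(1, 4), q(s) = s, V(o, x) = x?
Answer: 96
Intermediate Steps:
t(D) = -3 - D
b = 4
f(S) = 4
X = 24 (X = 4 - (-5)*4 = 4 - 1*(-20) = 4 + 20 = 24)
X*f(7 - t(3)) = 24*4 = 96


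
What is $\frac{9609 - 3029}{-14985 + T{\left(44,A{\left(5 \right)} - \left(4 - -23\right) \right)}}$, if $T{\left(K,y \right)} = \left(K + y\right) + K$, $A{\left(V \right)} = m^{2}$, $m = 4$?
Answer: $- \frac{1645}{3727} \approx -0.44137$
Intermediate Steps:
$A{\left(V \right)} = 16$ ($A{\left(V \right)} = 4^{2} = 16$)
$T{\left(K,y \right)} = y + 2 K$
$\frac{9609 - 3029}{-14985 + T{\left(44,A{\left(5 \right)} - \left(4 - -23\right) \right)}} = \frac{9609 - 3029}{-14985 + \left(\left(16 - \left(4 - -23\right)\right) + 2 \cdot 44\right)} = \frac{6580}{-14985 + \left(\left(16 - \left(4 + 23\right)\right) + 88\right)} = \frac{6580}{-14985 + \left(\left(16 - 27\right) + 88\right)} = \frac{6580}{-14985 + \left(-11 + 88\right)} = \frac{6580}{-14985 + 77} = \frac{6580}{-14908} = 6580 \left(- \frac{1}{14908}\right) = - \frac{1645}{3727}$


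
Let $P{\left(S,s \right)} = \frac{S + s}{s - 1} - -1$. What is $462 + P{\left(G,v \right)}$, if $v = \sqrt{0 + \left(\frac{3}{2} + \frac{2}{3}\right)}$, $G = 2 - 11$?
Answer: $\frac{3200}{7} - \frac{8 \sqrt{78}}{7} \approx 447.05$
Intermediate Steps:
$G = -9$ ($G = 2 - 11 = -9$)
$v = \frac{\sqrt{78}}{6}$ ($v = \sqrt{0 + \left(3 \cdot \frac{1}{2} + 2 \cdot \frac{1}{3}\right)} = \sqrt{0 + \left(\frac{3}{2} + \frac{2}{3}\right)} = \sqrt{0 + \frac{13}{6}} = \sqrt{\frac{13}{6}} = \frac{\sqrt{78}}{6} \approx 1.472$)
$P{\left(S,s \right)} = 1 + \frac{S + s}{-1 + s}$ ($P{\left(S,s \right)} = \frac{S + s}{-1 + s} + 1 = 1 + \frac{S + s}{-1 + s}$)
$462 + P{\left(G,v \right)} = 462 + \frac{-1 - 9 + 2 \frac{\sqrt{78}}{6}}{-1 + \frac{\sqrt{78}}{6}} = 462 + \frac{-1 - 9 + \frac{\sqrt{78}}{3}}{-1 + \frac{\sqrt{78}}{6}} = 462 + \frac{-10 + \frac{\sqrt{78}}{3}}{-1 + \frac{\sqrt{78}}{6}}$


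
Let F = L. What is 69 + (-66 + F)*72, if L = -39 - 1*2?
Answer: -7635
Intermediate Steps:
L = -41 (L = -39 - 2 = -41)
F = -41
69 + (-66 + F)*72 = 69 + (-66 - 41)*72 = 69 - 107*72 = 69 - 7704 = -7635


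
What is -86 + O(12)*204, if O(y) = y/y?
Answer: 118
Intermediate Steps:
O(y) = 1
-86 + O(12)*204 = -86 + 1*204 = -86 + 204 = 118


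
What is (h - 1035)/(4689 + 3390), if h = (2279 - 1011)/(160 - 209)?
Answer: -51983/395871 ≈ -0.13131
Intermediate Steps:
h = -1268/49 (h = 1268/(-49) = 1268*(-1/49) = -1268/49 ≈ -25.878)
(h - 1035)/(4689 + 3390) = (-1268/49 - 1035)/(4689 + 3390) = -51983/49/8079 = -51983/49*1/8079 = -51983/395871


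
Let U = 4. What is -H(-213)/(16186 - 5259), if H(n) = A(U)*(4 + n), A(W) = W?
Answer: 836/10927 ≈ 0.076508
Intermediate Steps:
H(n) = 16 + 4*n (H(n) = 4*(4 + n) = 16 + 4*n)
-H(-213)/(16186 - 5259) = -(16 + 4*(-213))/(16186 - 5259) = -(16 - 852)/10927 = -(-836)/10927 = -1*(-836/10927) = 836/10927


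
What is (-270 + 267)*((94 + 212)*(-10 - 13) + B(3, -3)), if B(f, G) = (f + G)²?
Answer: 21114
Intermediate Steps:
B(f, G) = (G + f)²
(-270 + 267)*((94 + 212)*(-10 - 13) + B(3, -3)) = (-270 + 267)*((94 + 212)*(-10 - 13) + (-3 + 3)²) = -3*(306*(-23) + 0²) = -3*(-7038 + 0) = -3*(-7038) = 21114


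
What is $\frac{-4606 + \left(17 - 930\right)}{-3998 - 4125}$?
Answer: $\frac{5519}{8123} \approx 0.67943$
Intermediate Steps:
$\frac{-4606 + \left(17 - 930\right)}{-3998 - 4125} = \frac{-4606 + \left(17 - 930\right)}{-8123} = \left(-4606 - 913\right) \left(- \frac{1}{8123}\right) = \left(-5519\right) \left(- \frac{1}{8123}\right) = \frac{5519}{8123}$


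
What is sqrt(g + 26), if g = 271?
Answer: 3*sqrt(33) ≈ 17.234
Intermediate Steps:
sqrt(g + 26) = sqrt(271 + 26) = sqrt(297) = 3*sqrt(33)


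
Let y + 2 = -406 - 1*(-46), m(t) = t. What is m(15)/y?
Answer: -15/362 ≈ -0.041436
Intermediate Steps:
y = -362 (y = -2 + (-406 - 1*(-46)) = -2 + (-406 + 46) = -2 - 360 = -362)
m(15)/y = 15/(-362) = 15*(-1/362) = -15/362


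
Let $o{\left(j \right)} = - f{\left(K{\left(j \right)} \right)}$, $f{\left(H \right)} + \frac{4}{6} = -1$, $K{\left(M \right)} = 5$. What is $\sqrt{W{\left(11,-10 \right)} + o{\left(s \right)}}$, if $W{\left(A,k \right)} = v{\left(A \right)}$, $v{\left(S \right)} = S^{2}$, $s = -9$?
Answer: $\frac{4 \sqrt{69}}{3} \approx 11.076$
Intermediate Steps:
$f{\left(H \right)} = - \frac{5}{3}$ ($f{\left(H \right)} = - \frac{2}{3} - 1 = - \frac{5}{3}$)
$W{\left(A,k \right)} = A^{2}$
$o{\left(j \right)} = \frac{5}{3}$ ($o{\left(j \right)} = \left(-1\right) \left(- \frac{5}{3}\right) = \frac{5}{3}$)
$\sqrt{W{\left(11,-10 \right)} + o{\left(s \right)}} = \sqrt{11^{2} + \frac{5}{3}} = \sqrt{121 + \frac{5}{3}} = \sqrt{\frac{368}{3}} = \frac{4 \sqrt{69}}{3}$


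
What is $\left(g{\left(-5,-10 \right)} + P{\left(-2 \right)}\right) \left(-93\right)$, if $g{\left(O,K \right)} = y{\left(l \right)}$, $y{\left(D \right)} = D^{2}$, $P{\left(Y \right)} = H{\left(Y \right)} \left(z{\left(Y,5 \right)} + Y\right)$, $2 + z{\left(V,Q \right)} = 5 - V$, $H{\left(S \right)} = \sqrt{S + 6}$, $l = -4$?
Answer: $-2046$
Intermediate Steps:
$H{\left(S \right)} = \sqrt{6 + S}$
$z{\left(V,Q \right)} = 3 - V$ ($z{\left(V,Q \right)} = -2 - \left(-5 + V\right) = 3 - V$)
$P{\left(Y \right)} = 3 \sqrt{6 + Y}$ ($P{\left(Y \right)} = \sqrt{6 + Y} \left(\left(3 - Y\right) + Y\right) = \sqrt{6 + Y} 3 = 3 \sqrt{6 + Y}$)
$g{\left(O,K \right)} = 16$ ($g{\left(O,K \right)} = \left(-4\right)^{2} = 16$)
$\left(g{\left(-5,-10 \right)} + P{\left(-2 \right)}\right) \left(-93\right) = \left(16 + 3 \sqrt{6 - 2}\right) \left(-93\right) = \left(16 + 3 \sqrt{4}\right) \left(-93\right) = \left(16 + 3 \cdot 2\right) \left(-93\right) = \left(16 + 6\right) \left(-93\right) = 22 \left(-93\right) = -2046$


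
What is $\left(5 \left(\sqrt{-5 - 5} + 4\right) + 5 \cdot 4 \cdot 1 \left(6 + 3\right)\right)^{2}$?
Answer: $39750 + 2000 i \sqrt{10} \approx 39750.0 + 6324.6 i$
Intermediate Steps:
$\left(5 \left(\sqrt{-5 - 5} + 4\right) + 5 \cdot 4 \cdot 1 \left(6 + 3\right)\right)^{2} = \left(5 \left(\sqrt{-10} + 4\right) + 20 \cdot 1 \cdot 9\right)^{2} = \left(5 \left(i \sqrt{10} + 4\right) + 20 \cdot 9\right)^{2} = \left(5 \left(4 + i \sqrt{10}\right) + 180\right)^{2} = \left(\left(20 + 5 i \sqrt{10}\right) + 180\right)^{2} = \left(200 + 5 i \sqrt{10}\right)^{2}$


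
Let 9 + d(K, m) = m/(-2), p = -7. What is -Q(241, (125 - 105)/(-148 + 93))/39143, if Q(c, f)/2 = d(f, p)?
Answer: 11/39143 ≈ 0.00028102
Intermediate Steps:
d(K, m) = -9 - m/2 (d(K, m) = -9 + m/(-2) = -9 + m*(-½) = -9 - m/2)
Q(c, f) = -11 (Q(c, f) = 2*(-9 - ½*(-7)) = 2*(-9 + 7/2) = 2*(-11/2) = -11)
-Q(241, (125 - 105)/(-148 + 93))/39143 = -(-11)/39143 = -1*(-11/39143) = 11/39143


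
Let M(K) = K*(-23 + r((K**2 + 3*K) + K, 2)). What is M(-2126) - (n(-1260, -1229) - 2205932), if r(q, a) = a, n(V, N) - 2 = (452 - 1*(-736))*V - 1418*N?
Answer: 2004734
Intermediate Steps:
n(V, N) = 2 - 1418*N + 1188*V (n(V, N) = 2 + ((452 - 1*(-736))*V - 1418*N) = 2 + ((452 + 736)*V - 1418*N) = 2 + (1188*V - 1418*N) = 2 + (-1418*N + 1188*V) = 2 - 1418*N + 1188*V)
M(K) = -21*K (M(K) = K*(-23 + 2) = K*(-21) = -21*K)
M(-2126) - (n(-1260, -1229) - 2205932) = -21*(-2126) - ((2 - 1418*(-1229) + 1188*(-1260)) - 2205932) = 44646 - ((2 + 1742722 - 1496880) - 2205932) = 44646 - (245844 - 2205932) = 44646 - 1*(-1960088) = 44646 + 1960088 = 2004734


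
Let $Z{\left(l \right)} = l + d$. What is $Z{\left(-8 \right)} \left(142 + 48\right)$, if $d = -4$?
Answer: $-2280$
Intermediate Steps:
$Z{\left(l \right)} = -4 + l$ ($Z{\left(l \right)} = l - 4 = -4 + l$)
$Z{\left(-8 \right)} \left(142 + 48\right) = \left(-4 - 8\right) \left(142 + 48\right) = \left(-12\right) 190 = -2280$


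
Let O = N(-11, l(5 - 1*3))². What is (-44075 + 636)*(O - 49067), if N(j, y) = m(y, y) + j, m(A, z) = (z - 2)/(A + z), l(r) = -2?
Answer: 2127077513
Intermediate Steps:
m(A, z) = (-2 + z)/(A + z)
N(j, y) = j + (-2 + y)/(2*y) (N(j, y) = (-2 + y)/(y + y) + j = (-2 + y)/((2*y)) + j = (1/(2*y))*(-2 + y) + j = (-2 + y)/(2*y) + j = j + (-2 + y)/(2*y))
O = 100 (O = (½ - 11 - 1/(-2))² = (½ - 11 - 1*(-½))² = (½ - 11 + ½)² = (-10)² = 100)
(-44075 + 636)*(O - 49067) = (-44075 + 636)*(100 - 49067) = -43439*(-48967) = 2127077513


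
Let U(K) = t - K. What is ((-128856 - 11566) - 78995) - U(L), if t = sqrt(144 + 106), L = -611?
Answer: -220028 - 5*sqrt(10) ≈ -2.2004e+5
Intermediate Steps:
t = 5*sqrt(10) (t = sqrt(250) = 5*sqrt(10) ≈ 15.811)
U(K) = -K + 5*sqrt(10) (U(K) = 5*sqrt(10) - K = -K + 5*sqrt(10))
((-128856 - 11566) - 78995) - U(L) = ((-128856 - 11566) - 78995) - (-1*(-611) + 5*sqrt(10)) = (-140422 - 78995) - (611 + 5*sqrt(10)) = -219417 + (-611 - 5*sqrt(10)) = -220028 - 5*sqrt(10)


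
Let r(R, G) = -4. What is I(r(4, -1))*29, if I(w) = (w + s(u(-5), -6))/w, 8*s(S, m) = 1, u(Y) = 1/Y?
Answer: 899/32 ≈ 28.094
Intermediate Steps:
s(S, m) = ⅛ (s(S, m) = (⅛)*1 = ⅛)
I(w) = (⅛ + w)/w (I(w) = (w + ⅛)/w = (⅛ + w)/w)
I(r(4, -1))*29 = ((⅛ - 4)/(-4))*29 = -¼*(-31/8)*29 = (31/32)*29 = 899/32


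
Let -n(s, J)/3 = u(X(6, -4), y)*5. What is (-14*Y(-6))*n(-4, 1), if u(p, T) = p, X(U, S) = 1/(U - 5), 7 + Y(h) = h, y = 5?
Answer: -2730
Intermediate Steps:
Y(h) = -7 + h
X(U, S) = 1/(-5 + U)
n(s, J) = -15 (n(s, J) = -3*5/(-5 + 6) = -3*5/1 = -3*5 = -15)
(-14*Y(-6))*n(-4, 1) = -14*(-7 - 6)*(-15) = -14*(-13)*(-15) = 182*(-15) = -2730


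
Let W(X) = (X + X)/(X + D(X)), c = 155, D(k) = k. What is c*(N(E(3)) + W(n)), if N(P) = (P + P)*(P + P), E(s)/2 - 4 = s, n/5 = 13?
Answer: 121675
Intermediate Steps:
n = 65 (n = 5*13 = 65)
E(s) = 8 + 2*s
W(X) = 1 (W(X) = (X + X)/(X + X) = (2*X)/((2*X)) = (2*X)*(1/(2*X)) = 1)
N(P) = 4*P**2 (N(P) = (2*P)*(2*P) = 4*P**2)
c*(N(E(3)) + W(n)) = 155*(4*(8 + 2*3)**2 + 1) = 155*(4*(8 + 6)**2 + 1) = 155*(4*14**2 + 1) = 155*(4*196 + 1) = 155*(784 + 1) = 155*785 = 121675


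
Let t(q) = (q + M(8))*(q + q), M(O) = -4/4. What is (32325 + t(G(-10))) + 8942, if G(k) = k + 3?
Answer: 41379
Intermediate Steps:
G(k) = 3 + k
M(O) = -1 (M(O) = -4*¼ = -1)
t(q) = 2*q*(-1 + q) (t(q) = (q - 1)*(q + q) = (-1 + q)*(2*q) = 2*q*(-1 + q))
(32325 + t(G(-10))) + 8942 = (32325 + 2*(3 - 10)*(-1 + (3 - 10))) + 8942 = (32325 + 2*(-7)*(-1 - 7)) + 8942 = (32325 + 2*(-7)*(-8)) + 8942 = (32325 + 112) + 8942 = 32437 + 8942 = 41379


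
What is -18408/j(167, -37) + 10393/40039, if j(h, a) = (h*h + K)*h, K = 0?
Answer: 47667975047/186480161057 ≈ 0.25562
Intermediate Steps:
j(h, a) = h³ (j(h, a) = (h*h + 0)*h = (h² + 0)*h = h²*h = h³)
-18408/j(167, -37) + 10393/40039 = -18408/(167³) + 10393/40039 = -18408/4657463 + 10393*(1/40039) = -18408*1/4657463 + 10393/40039 = -18408/4657463 + 10393/40039 = 47667975047/186480161057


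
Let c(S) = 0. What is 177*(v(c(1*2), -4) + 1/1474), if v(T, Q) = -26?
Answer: -6783171/1474 ≈ -4601.9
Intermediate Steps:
177*(v(c(1*2), -4) + 1/1474) = 177*(-26 + 1/1474) = 177*(-38323/1474) = -6783171/1474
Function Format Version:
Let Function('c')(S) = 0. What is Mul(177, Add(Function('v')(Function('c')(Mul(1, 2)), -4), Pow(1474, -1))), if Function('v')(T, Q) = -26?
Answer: Rational(-6783171, 1474) ≈ -4601.9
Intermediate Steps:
Mul(177, Add(Function('v')(Function('c')(Mul(1, 2)), -4), Pow(1474, -1))) = Mul(177, Add(-26, Pow(1474, -1))) = Mul(177, Add(-26, Rational(1, 1474))) = Mul(177, Rational(-38323, 1474)) = Rational(-6783171, 1474)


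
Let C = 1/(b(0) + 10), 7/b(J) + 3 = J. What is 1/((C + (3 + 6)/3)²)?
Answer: 529/5184 ≈ 0.10204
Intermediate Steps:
b(J) = 7/(-3 + J)
C = 3/23 (C = 1/(7/(-3 + 0) + 10) = 1/(7/(-3) + 10) = 1/(7*(-⅓) + 10) = 1/(-7/3 + 10) = 1/(23/3) = 3/23 ≈ 0.13043)
1/((C + (3 + 6)/3)²) = 1/((3/23 + (3 + 6)/3)²) = 1/((3/23 + 9*(⅓))²) = 1/((3/23 + 3)²) = 1/((72/23)²) = 1/(5184/529) = 529/5184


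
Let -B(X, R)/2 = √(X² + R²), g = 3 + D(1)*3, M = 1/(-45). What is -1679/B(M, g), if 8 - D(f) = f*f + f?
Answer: 75555*√893026/1786052 ≈ 39.976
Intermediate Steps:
M = -1/45 ≈ -0.022222
D(f) = 8 - f - f² (D(f) = 8 - (f*f + f) = 8 - (f² + f) = 8 - (f + f²) = 8 + (-f - f²) = 8 - f - f²)
g = 21 (g = 3 + (8 - 1*1 - 1*1²)*3 = 3 + (8 - 1 - 1*1)*3 = 3 + (8 - 1 - 1)*3 = 3 + 6*3 = 3 + 18 = 21)
B(X, R) = -2*√(R² + X²) (B(X, R) = -2*√(X² + R²) = -2*√(R² + X²))
-1679/B(M, g) = -1679*(-1/(2*√(21² + (-1/45)²))) = -1679*(-1/(2*√(441 + 1/2025))) = -1679*(-45*√893026/1786052) = -(-75555)*√893026/1786052 = 75555*√893026/1786052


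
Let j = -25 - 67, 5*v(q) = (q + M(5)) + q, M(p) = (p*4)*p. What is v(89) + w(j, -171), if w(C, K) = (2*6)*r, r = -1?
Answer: 218/5 ≈ 43.600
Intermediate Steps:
M(p) = 4*p**2 (M(p) = (4*p)*p = 4*p**2)
v(q) = 20 + 2*q/5 (v(q) = ((q + 4*5**2) + q)/5 = ((q + 4*25) + q)/5 = ((q + 100) + q)/5 = ((100 + q) + q)/5 = (100 + 2*q)/5 = 20 + 2*q/5)
j = -92
w(C, K) = -12 (w(C, K) = (2*6)*(-1) = 12*(-1) = -12)
v(89) + w(j, -171) = (20 + (2/5)*89) - 12 = (20 + 178/5) - 12 = 278/5 - 12 = 218/5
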